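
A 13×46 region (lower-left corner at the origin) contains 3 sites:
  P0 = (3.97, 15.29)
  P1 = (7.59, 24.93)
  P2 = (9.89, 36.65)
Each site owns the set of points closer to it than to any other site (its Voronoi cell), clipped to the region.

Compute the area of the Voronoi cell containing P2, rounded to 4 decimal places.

1. box [0,13]×[0,46]: [(0, 0) (13, 0) (13, 46) (0, 46)]
2. ⊥bis P2·P0 via (6.93,25.97): [(0, 27.8907) (13, 24.2877) (13, 46) (0, 46)]  |A|=258.8407
3. ⊥bis P2·P1 via (8.74,30.79): [(0, 32.5052) (13, 29.954) (13, 46) (0, 46)]  |A|=192.0153
4. canonical 4-gon: [(0, 32.5052) (13, 29.954) (13, 46) (0, 46)]
5. shoelace: 192.0153

Area of P2's cell: 192.0153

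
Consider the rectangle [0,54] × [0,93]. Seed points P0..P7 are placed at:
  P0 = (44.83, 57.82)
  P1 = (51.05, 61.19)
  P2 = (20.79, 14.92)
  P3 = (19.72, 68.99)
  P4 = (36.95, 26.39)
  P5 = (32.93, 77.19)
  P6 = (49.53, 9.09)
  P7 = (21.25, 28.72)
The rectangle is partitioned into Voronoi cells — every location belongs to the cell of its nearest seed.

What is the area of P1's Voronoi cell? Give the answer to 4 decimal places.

Area of P1's cell: 199.4944

1. box [0,54]×[0,93]: [(0, 0) (54, 0) (54, 93) (0, 93)]
2. ⊥bis P1·P0 via (47.94,59.505): [(54, 48.3201) (54, 93) (29.7924, 93)]  |A|=540.7972
3. ⊥bis P1·P2 via (35.92,38.055): [(54, 48.3201) (54, 93) (29.7924, 93)]  |A|=540.7972
4. ⊥bis P1·P3 via (35.385,65.09): [(38.3851, 77.1404) (54, 48.3201) (54, 93) (42.3335, 93)]  |A|=441.3485
5. ⊥bis P1·P4 via (44,43.79): [(38.3851, 77.1404) (54, 48.3201) (54, 93) (42.3335, 93)]  |A|=441.3485
6. ⊥bis P1·P5 via (41.99,69.19): [(42.4255, 69.6832) (54, 48.3201) (54, 82.7913)]  |A|=199.4944
7. ⊥bis P1·P6 via (50.29,35.14): [(42.4255, 69.6832) (54, 48.3201) (54, 82.7913)]  |A|=199.4944
8. ⊥bis P1·P7 via (36.15,44.955): [(42.4255, 69.6832) (54, 48.3201) (54, 82.7913)]  |A|=199.4944
9. canonical 3-gon: [(42.4255, 69.6832) (54, 48.3201) (54, 82.7913)]
10. shoelace: 199.4944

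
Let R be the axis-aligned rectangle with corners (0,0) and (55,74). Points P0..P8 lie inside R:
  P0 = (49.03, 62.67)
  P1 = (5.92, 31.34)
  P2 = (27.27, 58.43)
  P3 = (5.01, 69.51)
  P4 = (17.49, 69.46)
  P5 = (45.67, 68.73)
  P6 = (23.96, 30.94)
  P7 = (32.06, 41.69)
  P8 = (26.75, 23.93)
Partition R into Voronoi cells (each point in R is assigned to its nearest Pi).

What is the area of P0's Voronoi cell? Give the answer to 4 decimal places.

Area of P0's cell: 297.9711

1. box [0,55]×[0,74]: [(0, 0) (55, 0) (55, 74) (0, 74)]
2. ⊥bis P0·P1 via (27.475,47.005): [(55, 9.1307) (55, 74) (7.8565, 74)]  |A|=1529.0835
3. ⊥bis P0·P2 via (38.15,60.55): [(45.6668, 21.9731) (55, 9.1307) (55, 74) (35.5292, 74)]  |A|=809.2204
4. ⊥bis P0·P3 via (27.02,66.09): [(45.6668, 21.9731) (55, 9.1307) (55, 74) (35.5292, 74)]  |A|=809.2204
5. ⊥bis P0·P4 via (33.26,66.065): [(45.6668, 21.9731) (55, 9.1307) (55, 74) (35.5292, 74)]  |A|=809.2204
6. ⊥bis P0·P5 via (47.35,65.7): [(38.1414, 60.5942) (45.6668, 21.9731) (55, 9.1307) (55, 69.9416)]  |A|=644.5005
7. ⊥bis P0·P6 via (36.495,46.805): [(38.1414, 60.5942) (41.6168, 42.7583) (55, 32.1841) (55, 69.9416)]  |A|=419.2461
8. ⊥bis P0·P7 via (40.545,52.18): [(38.1414, 60.5942) (39.638, 52.9137) (55, 40.4878) (55, 69.9416)]  |A|=297.9711
9. ⊥bis P0·P8 via (37.89,43.3): [(38.1414, 60.5942) (39.638, 52.9137) (55, 40.4878) (55, 69.9416)]  |A|=297.9711
10. canonical 4-gon: [(38.1414, 60.5942) (39.638, 52.9137) (55, 40.4878) (55, 69.9416)]
11. shoelace: 297.9711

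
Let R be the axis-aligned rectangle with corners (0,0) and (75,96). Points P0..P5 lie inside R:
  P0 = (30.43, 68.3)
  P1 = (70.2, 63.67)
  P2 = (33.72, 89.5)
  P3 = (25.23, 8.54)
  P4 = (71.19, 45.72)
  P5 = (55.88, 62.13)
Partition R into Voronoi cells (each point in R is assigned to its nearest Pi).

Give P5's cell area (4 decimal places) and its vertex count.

Area of P5's cell: 820.3643 (5 vertices)

1. box [0,75]×[0,96]: [(0, 0) (75, 0) (75, 96) (0, 96)]
2. ⊥bis P5·P0 via (43.155,65.215): [(27.3445, 0) (75, 0) (75, 96) (50.6184, 96)]  |A|=3457.7797
3. ⊥bis P5·P1 via (63.04,62.9): [(27.3445, 0) (69.8044, 0) (59.4804, 96) (50.6184, 96)]  |A|=2463.4476
4. ⊥bis P5·P2 via (44.8,75.815): [(45.9507, 76.7467) (27.3445, 0) (69.8044, 0) (60.3014, 88.3656)]  |A|=2318.5874
5. ⊥bis P5·P3 via (40.555,35.335): [(45.9507, 76.7467) (36.4765, 37.6676) (67.6723, 19.8257) (60.3014, 88.3656)]  |A|=1228.6881
6. ⊥bis P5·P4 via (63.535,53.925): [(45.9507, 76.7467) (36.4765, 37.6676) (42.4485, 34.252) (63.9623, 54.3237) (60.3014, 88.3656)]  |A|=820.3643
7. canonical 5-gon: [(45.9507, 76.7467) (36.4765, 37.6676) (42.4485, 34.252) (63.9623, 54.3237) (60.3014, 88.3656)]
8. shoelace: 820.3643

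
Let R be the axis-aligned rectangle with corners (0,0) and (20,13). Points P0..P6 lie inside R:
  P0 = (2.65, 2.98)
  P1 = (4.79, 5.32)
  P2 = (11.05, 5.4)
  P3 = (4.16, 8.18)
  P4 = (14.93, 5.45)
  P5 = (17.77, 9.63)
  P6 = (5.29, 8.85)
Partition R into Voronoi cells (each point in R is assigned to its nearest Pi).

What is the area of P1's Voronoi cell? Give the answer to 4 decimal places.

1. box [0,20]×[0,13]: [(0, 0) (20, 0) (20, 13) (0, 13)]
2. ⊥bis P1·P0 via (3.72,4.15): [(0, 7.5521) (8.2579, 0) (20, 0) (20, 13) (0, 13)]  |A|=228.8181
3. ⊥bis P1·P2 via (7.92,5.36): [(0, 7.5521) (7.9853, 0.2492) (7.8224, 13) (0, 13)]  |A|=71.6223
4. ⊥bis P1·P3 via (4.475,6.75): [(1.5754, 6.1113) (7.9853, 0.2492) (7.8926, 7.5028)]  |A|=22.9757
5. ⊥bis P1·P4 via (9.86,5.385): [(1.5754, 6.1113) (7.9853, 0.2492) (7.8926, 7.5028)]  |A|=22.9757
6. ⊥bis P1·P5 via (11.28,7.475): [(1.5754, 6.1113) (7.9853, 0.2492) (7.8926, 7.5028)]  |A|=22.9757
7. ⊥bis P1·P6 via (5.04,7.085): [(5.6217, 7.0026) (1.5754, 6.1113) (7.9853, 0.2492) (7.9031, 6.6795)]  |A|=22.0381
8. canonical 4-gon: [(5.6217, 7.0026) (1.5754, 6.1113) (7.9853, 0.2492) (7.9031, 6.6795)]
9. shoelace: 22.0381

Area of P1's cell: 22.0381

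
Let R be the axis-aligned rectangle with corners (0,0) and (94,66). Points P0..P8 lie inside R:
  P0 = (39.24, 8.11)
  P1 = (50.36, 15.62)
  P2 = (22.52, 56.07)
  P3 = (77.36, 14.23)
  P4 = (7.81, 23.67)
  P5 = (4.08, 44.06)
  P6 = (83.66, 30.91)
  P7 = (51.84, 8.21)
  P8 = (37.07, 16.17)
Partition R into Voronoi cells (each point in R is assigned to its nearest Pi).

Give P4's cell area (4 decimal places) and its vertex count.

1. box [0,94]×[0,66]: [(0, 0) (94, 0) (94, 66) (0, 66)]
2. ⊥bis P4·P0 via (23.525,15.89): [(0, 0) (15.6584, 0) (48.3329, 66) (0, 66)]  |A|=2111.7109
3. ⊥bis P4·P1 via (29.085,19.645): [(0, 0) (15.6584, 0) (31.3741, 31.7446) (37.8549, 66) (0, 66)]  |A|=1932.2467
4. ⊥bis P4·P2 via (15.165,39.87): [(0, 46.7551) (0, 0) (15.6584, 0) (31.3741, 31.7446) (31.5076, 32.4503)]  |A|=994.0556
5. ⊥bis P4·P3 via (42.585,18.95): [(0, 46.7551) (0, 0) (15.6584, 0) (31.3741, 31.7446) (31.5076, 32.4503)]  |A|=994.0556
6. ⊥bis P4·P5 via (5.945,33.865): [(21.9448, 36.7919) (0, 32.7775) (0, 0) (15.6584, 0) (31.3741, 31.7446) (31.5076, 32.4503)]  |A|=840.6875
7. ⊥bis P4·P6 via (45.735,27.29): [(21.9448, 36.7919) (0, 32.7775) (0, 0) (15.6584, 0) (31.3741, 31.7446) (31.5076, 32.4503)]  |A|=840.6875
8. ⊥bis P4·P7 via (29.825,15.94): [(21.9448, 36.7919) (0, 32.7775) (0, 0) (15.6584, 0) (31.3741, 31.7446) (31.5076, 32.4503)]  |A|=840.6875
9. ⊥bis P4·P8 via (22.44,19.92): [(26.2622, 34.8317) (21.9448, 36.7919) (0, 32.7775) (0, 0) (15.6584, 0) (19.1331, 7.0187)]  |A|=756.5849
10. canonical 6-gon: [(26.2622, 34.8317) (21.9448, 36.7919) (0, 32.7775) (0, 0) (15.6584, 0) (19.1331, 7.0187)]
11. shoelace: 756.5849

Area of P4's cell: 756.5849 (6 vertices)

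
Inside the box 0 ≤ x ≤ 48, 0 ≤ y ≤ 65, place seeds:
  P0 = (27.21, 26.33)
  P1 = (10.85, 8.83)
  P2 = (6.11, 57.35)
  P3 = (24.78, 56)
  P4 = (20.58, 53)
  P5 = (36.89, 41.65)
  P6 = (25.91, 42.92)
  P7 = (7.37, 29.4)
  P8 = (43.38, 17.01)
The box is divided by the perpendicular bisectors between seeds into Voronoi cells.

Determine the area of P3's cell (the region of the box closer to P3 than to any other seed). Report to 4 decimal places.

Area of P3's cell: 307.7967

1. box [0,48]×[0,65]: [(0, 0) (48, 0) (48, 65) (0, 65)]
2. ⊥bis P3·P0 via (25.995,41.165): [(0, 39.036) (48, 42.9672) (48, 65) (0, 65)]  |A|=1151.9228
3. ⊥bis P3·P1 via (17.815,32.415): [(0, 39.036) (48, 42.9672) (48, 65) (0, 65)]  |A|=1151.9228
4. ⊥bis P3·P2 via (15.445,56.675): [(14.254, 40.2034) (48, 42.9672) (48, 65) (16.047, 65)]  |A|=767.9226
5. ⊥bis P3·P4 via (22.68,54.5): [(15.9673, 63.8978) (31.8618, 41.6455) (48, 42.9672) (48, 65) (16.047, 65)]  |A|=560.5544
6. ⊥bis P3·P5 via (30.835,48.825): [(15.9673, 63.8978) (28.2761, 46.6655) (48, 63.3106) (48, 65) (16.047, 65)]  |A|=317.0522
7. ⊥bis P3·P6 via (25.345,49.46): [(15.9673, 63.8978) (26.2257, 49.5361) (32.2994, 50.0608) (48, 63.3106) (48, 65) (16.047, 65)]  |A|=307.7967
8. ⊥bis P3·P7 via (16.075,42.7): [(15.9673, 63.8978) (26.2257, 49.5361) (32.2994, 50.0608) (48, 63.3106) (48, 65) (16.047, 65)]  |A|=307.7967
9. ⊥bis P3·P8 via (34.08,36.505): [(15.9673, 63.8978) (26.2257, 49.5361) (32.2994, 50.0608) (48, 63.3106) (48, 65) (16.047, 65)]  |A|=307.7967
10. canonical 6-gon: [(15.9673, 63.8978) (26.2257, 49.5361) (32.2994, 50.0608) (48, 63.3106) (48, 65) (16.047, 65)]
11. shoelace: 307.7967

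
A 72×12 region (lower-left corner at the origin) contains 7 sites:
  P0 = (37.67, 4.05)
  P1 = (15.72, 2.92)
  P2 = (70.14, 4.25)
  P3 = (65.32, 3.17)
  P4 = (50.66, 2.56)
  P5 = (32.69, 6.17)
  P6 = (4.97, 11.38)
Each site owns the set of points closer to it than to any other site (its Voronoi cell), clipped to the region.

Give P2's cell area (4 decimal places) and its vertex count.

Area of P2's cell: 57.3973 (4 vertices)

1. box [0,72]×[0,12]: [(0, 0) (72, 0) (72, 12) (0, 12)]
2. ⊥bis P2·P0 via (53.905,4.15): [(53.9306, 0) (72, 0) (72, 12) (53.8566, 12)]  |A|=217.2767
3. ⊥bis P2·P1 via (42.93,3.585): [(53.9306, 0) (72, 0) (72, 12) (53.8566, 12)]  |A|=217.2767
4. ⊥bis P2·P3 via (67.73,3.71): [(68.5613, 0) (72, 0) (72, 12) (65.8725, 12)]  |A|=57.3973
5. ⊥bis P2·P4 via (60.4,3.405): [(68.5613, 0) (72, 0) (72, 12) (65.8725, 12)]  |A|=57.3973
6. ⊥bis P2·P5 via (51.415,5.21): [(68.5613, 0) (72, 0) (72, 12) (65.8725, 12)]  |A|=57.3973
7. ⊥bis P2·P6 via (37.555,7.815): [(68.5613, 0) (72, 0) (72, 12) (65.8725, 12)]  |A|=57.3973
8. canonical 4-gon: [(68.5613, 0) (72, 0) (72, 12) (65.8725, 12)]
9. shoelace: 57.3973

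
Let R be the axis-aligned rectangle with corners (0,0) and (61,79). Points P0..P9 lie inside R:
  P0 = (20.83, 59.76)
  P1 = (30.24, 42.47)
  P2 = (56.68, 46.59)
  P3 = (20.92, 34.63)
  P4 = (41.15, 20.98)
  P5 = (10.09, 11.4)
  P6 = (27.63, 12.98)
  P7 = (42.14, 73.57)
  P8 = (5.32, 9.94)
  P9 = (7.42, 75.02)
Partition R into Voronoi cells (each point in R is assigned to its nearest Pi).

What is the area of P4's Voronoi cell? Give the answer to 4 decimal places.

Area of P4's cell: 811.5614

1. box [0,61]×[0,79]: [(0, 0) (61, 0) (61, 79) (0, 79)]
2. ⊥bis P4·P0 via (30.99,40.37): [(0, 24.1318) (0, 0) (61, 0) (61, 56.0947)]  |A|=2446.9082
3. ⊥bis P4·P1 via (35.695,31.725): [(0, 13.6034) (0, 0) (61, 0) (61, 44.5718)]  |A|=1774.3444
4. ⊥bis P4·P2 via (48.915,33.785): [(44.7398, 36.3169) (0, 13.6034) (0, 0) (61, 0) (61, 26.4566)]  |A|=1627.0662
5. ⊥bis P4·P3 via (31.035,27.805): [(44.7398, 36.3169) (32.6301, 30.169) (12.2738, 0) (61, 0) (61, 26.4566)]  |A|=1219.9807
6. ⊥bis P4·P5 via (25.62,16.19): [(44.7398, 36.3169) (32.6301, 30.169) (24.8602, 18.6536) (30.6136, 0) (61, 0) (61, 26.4566)]  |A|=1048.9301
7. ⊥bis P4·P6 via (34.39,16.98): [(44.7398, 36.3169) (32.6301, 30.169) (29.4099, 25.3964) (44.4373, 0) (61, 0) (61, 26.4566)]  |A|=811.5614
8. ⊥bis P4·P7 via (41.645,47.275): [(44.7398, 36.3169) (32.6301, 30.169) (29.4099, 25.3964) (44.4373, 0) (61, 0) (61, 26.4566)]  |A|=811.5614
9. ⊥bis P4·P8 via (23.235,15.46): [(44.7398, 36.3169) (32.6301, 30.169) (29.4099, 25.3964) (44.4373, 0) (61, 0) (61, 26.4566)]  |A|=811.5614
10. ⊥bis P4·P9 via (24.285,48): [(44.7398, 36.3169) (32.6301, 30.169) (29.4099, 25.3964) (44.4373, 0) (61, 0) (61, 26.4566)]  |A|=811.5614
11. canonical 6-gon: [(44.7398, 36.3169) (32.6301, 30.169) (29.4099, 25.3964) (44.4373, 0) (61, 0) (61, 26.4566)]
12. shoelace: 811.5614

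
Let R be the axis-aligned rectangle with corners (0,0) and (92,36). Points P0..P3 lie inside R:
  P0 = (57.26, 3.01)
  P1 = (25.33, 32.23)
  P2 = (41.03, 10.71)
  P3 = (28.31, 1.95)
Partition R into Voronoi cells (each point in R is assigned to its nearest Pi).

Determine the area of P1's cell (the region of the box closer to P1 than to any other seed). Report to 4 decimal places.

1. box [0,92]×[0,36]: [(0, 0) (92, 0) (92, 36) (0, 36)]
2. ⊥bis P1·P0 via (41.295,17.62): [(0, 0) (25.1705, 0) (58.115, 36) (0, 36)]  |A|=1499.1389
3. ⊥bis P1·P2 via (33.18,21.47): [(0, 0) (3.7511, 0) (53.0963, 36) (0, 36)]  |A|=1023.2521
4. ⊥bis P1·P3 via (26.82,17.09): [(0, 14.4505) (27.2319, 17.1305) (53.0963, 36) (0, 36)]  |A|=794.3658
5. canonical 4-gon: [(0, 14.4505) (27.2319, 17.1305) (53.0963, 36) (0, 36)]
6. shoelace: 794.3658

Area of P1's cell: 794.3658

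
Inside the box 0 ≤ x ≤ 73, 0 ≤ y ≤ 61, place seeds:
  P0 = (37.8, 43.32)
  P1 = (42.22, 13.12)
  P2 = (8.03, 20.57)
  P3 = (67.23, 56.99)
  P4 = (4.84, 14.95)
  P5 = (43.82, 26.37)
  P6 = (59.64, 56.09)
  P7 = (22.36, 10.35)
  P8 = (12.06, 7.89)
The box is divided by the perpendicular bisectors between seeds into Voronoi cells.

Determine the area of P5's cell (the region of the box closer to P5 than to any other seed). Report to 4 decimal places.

1. box [0,73]×[0,61]: [(0, 0) (73, 0) (73, 61) (0, 61)]
2. ⊥bis P5·P0 via (40.81,34.845): [(0, 20.3508) (0, 0) (73, 0) (73, 46.2777)]  |A|=2431.9403
3. ⊥bis P5·P1 via (43.02,19.745): [(9.6425, 23.7755) (73, 16.1248) (73, 46.2777)]  |A|=955.2058
4. ⊥bis P5·P2 via (25.925,23.47): [(24.992, 29.2271) (26.1995, 21.7762) (73, 16.1248) (73, 46.2777)]  |A|=894.7307
5. ⊥bis P5·P3 via (55.525,41.68): [(56.9618, 40.5815) (24.992, 29.2271) (26.1995, 21.7762) (73, 16.1248) (73, 28.3198)]  |A|=750.7247
6. ⊥bis P5·P4 via (24.33,20.66): [(56.9618, 40.5815) (24.992, 29.2271) (26.1995, 21.7762) (73, 16.1248) (73, 28.3198)]  |A|=750.7247
7. ⊥bis P5·P6 via (51.73,41.23): [(66.1613, 33.5482) (54.5545, 39.7265) (24.992, 29.2271) (26.1995, 21.7762) (73, 16.1248) (73, 28.3198)]  |A|=738.3262
8. ⊥bis P5·P7 via (33.09,18.36): [(66.1613, 33.5482) (54.5545, 39.7265) (24.992, 29.2271) (24.996, 29.2025) (30.9698, 21.2001) (73, 16.1248) (73, 28.3198)]  |A|=720.9597
9. ⊥bis P5·P8 via (27.94,17.13): [(66.1613, 33.5482) (54.5545, 39.7265) (24.992, 29.2271) (24.996, 29.2025) (30.9698, 21.2001) (73, 16.1248) (73, 28.3198)]  |A|=720.9597
10. canonical 7-gon: [(66.1613, 33.5482) (54.5545, 39.7265) (24.992, 29.2271) (24.996, 29.2025) (30.9698, 21.2001) (73, 16.1248) (73, 28.3198)]
11. shoelace: 720.9597

Area of P5's cell: 720.9597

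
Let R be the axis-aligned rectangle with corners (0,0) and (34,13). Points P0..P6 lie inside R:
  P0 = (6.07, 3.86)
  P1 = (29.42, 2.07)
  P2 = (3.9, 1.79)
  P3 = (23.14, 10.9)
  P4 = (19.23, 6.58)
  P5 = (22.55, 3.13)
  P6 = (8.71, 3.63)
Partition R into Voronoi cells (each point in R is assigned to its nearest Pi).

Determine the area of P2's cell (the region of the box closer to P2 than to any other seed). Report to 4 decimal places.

Area of P2's cell: 30.8144

1. box [0,34]×[0,13]: [(0, 0) (34, 0) (34, 13) (0, 13)]
2. ⊥bis P2·P0 via (4.985,2.825): [(0, 8.0508) (0, 0) (7.6798, 0)]  |A|=30.9144
3. ⊥bis P2·P1 via (16.66,1.93): [(0, 8.0508) (0, 0) (7.6798, 0)]  |A|=30.9144
4. ⊥bis P2·P3 via (13.52,6.345): [(0, 8.0508) (0, 0) (7.6798, 0)]  |A|=30.9144
5. ⊥bis P2·P4 via (11.565,4.185): [(0, 8.0508) (0, 0) (7.6798, 0)]  |A|=30.9144
6. ⊥bis P2·P5 via (13.225,2.46): [(0, 8.0508) (0, 0) (7.6798, 0)]  |A|=30.9144
7. ⊥bis P2·P6 via (6.305,2.71): [(7.1153, 0.5918) (0, 8.0508) (0, 0) (7.3417, 0)]  |A|=30.8144
8. canonical 4-gon: [(7.1153, 0.5918) (0, 8.0508) (0, 0) (7.3417, 0)]
9. shoelace: 30.8144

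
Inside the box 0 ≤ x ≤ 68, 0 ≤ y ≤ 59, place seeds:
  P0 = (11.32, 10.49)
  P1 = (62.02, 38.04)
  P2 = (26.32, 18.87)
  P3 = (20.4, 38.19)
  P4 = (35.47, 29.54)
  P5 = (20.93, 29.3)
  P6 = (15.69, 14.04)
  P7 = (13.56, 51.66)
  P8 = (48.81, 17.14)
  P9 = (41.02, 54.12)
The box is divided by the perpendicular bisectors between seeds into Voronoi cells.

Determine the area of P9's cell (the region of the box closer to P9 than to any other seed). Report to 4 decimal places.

Area of P9's cell: 452.0983

1. box [0,68]×[0,59]: [(0, 0) (68, 0) (68, 59) (0, 59)]
2. ⊥bis P9·P0 via (26.17,32.305): [(0, 50.1196) (68, 3.8303) (68, 59) (0, 59)]  |A|=2177.7048
3. ⊥bis P9·P1 via (51.52,46.08): [(0, 50.1196) (35.9004, 25.6813) (61.413, 59) (0, 59)]  |A|=1182.5077
4. ⊥bis P9·P2 via (33.67,36.495): [(0, 50.5361) (41.6367, 33.1727) (61.413, 59) (0, 59)]  |A|=969.2703
5. ⊥bis P9·P3 via (30.71,46.155): [(40.313, 33.7247) (41.6367, 33.1727) (61.413, 59) (20.7866, 59)]  |A|=535.9743
6. ⊥bis P9·P4 via (38.245,41.83): [(33.1652, 42.977) (46.7886, 39.9009) (61.413, 59) (20.7866, 59)]  |A|=478.0693
7. ⊥bis P9·P5 via (30.975,41.71): [(33.1652, 42.977) (46.7886, 39.9009) (61.413, 59) (20.7866, 59)]  |A|=478.0693
8. ⊥bis P9·P6 via (28.355,34.08): [(33.1652, 42.977) (46.7886, 39.9009) (61.413, 59) (20.7866, 59)]  |A|=478.0693
9. ⊥bis P9·P7 via (27.29,52.89): [(27.5239, 50.2791) (33.1652, 42.977) (46.7886, 39.9009) (61.413, 59) (26.7426, 59)]  |A|=452.0983
10. ⊥bis P9·P8 via (44.915,35.63): [(27.5239, 50.2791) (33.1652, 42.977) (46.7886, 39.9009) (61.413, 59) (26.7426, 59)]  |A|=452.0983
11. canonical 5-gon: [(27.5239, 50.2791) (33.1652, 42.977) (46.7886, 39.9009) (61.413, 59) (26.7426, 59)]
12. shoelace: 452.0983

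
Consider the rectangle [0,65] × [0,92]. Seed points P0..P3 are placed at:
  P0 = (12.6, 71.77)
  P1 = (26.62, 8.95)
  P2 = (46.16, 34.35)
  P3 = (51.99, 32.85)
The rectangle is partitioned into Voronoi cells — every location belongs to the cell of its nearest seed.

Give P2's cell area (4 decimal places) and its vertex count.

Area of P2's cell: 1218.5508 (3 vertices)

1. box [0,65]×[0,92]: [(0, 0) (65, 0) (65, 92) (0, 92)]
2. ⊥bis P2·P0 via (29.38,53.06): [(0, 26.7106) (0, 0) (65, 0) (65, 85.0057)]  |A|=3630.7805
3. ⊥bis P2·P1 via (36.39,21.65): [(13.7647, 39.0555) (64.5328, 0) (65, 0) (65, 85.0057)]  |A|=2186.7699
4. ⊥bis P2·P3 via (49.075,33.6): [(61.4916, 81.8592) (13.7647, 39.0555) (44.4125, 15.4784)]  |A|=1218.5508
5. canonical 3-gon: [(61.4916, 81.8592) (13.7647, 39.0555) (44.4125, 15.4784)]
6. shoelace: 1218.5508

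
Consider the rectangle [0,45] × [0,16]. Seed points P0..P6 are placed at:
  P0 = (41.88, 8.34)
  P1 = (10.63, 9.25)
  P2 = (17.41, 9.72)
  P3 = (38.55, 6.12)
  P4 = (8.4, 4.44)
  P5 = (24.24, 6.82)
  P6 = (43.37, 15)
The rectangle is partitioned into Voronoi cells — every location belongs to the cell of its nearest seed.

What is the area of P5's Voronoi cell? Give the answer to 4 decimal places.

Area of P5's cell: 172.0949

1. box [0,45]×[0,16]: [(0, 0) (45, 0) (45, 16) (0, 16)]
2. ⊥bis P5·P0 via (33.06,7.58): [(0, 0) (33.7132, 0) (32.3345, 16) (0, 16)]  |A|=528.381
3. ⊥bis P5·P1 via (17.435,8.035): [(16.0004, 0) (33.7132, 0) (32.3345, 16) (18.8571, 16)]  |A|=249.5209
4. ⊥bis P5·P2 via (20.825,8.27): [(17.3136, 0) (33.7132, 0) (32.3345, 16) (24.1071, 16)]  |A|=197.0152
5. ⊥bis P5·P3 via (31.395,6.47): [(17.3136, 0) (31.0785, 0) (31.8612, 16) (24.1071, 16)]  |A|=172.1517
6. ⊥bis P5·P4 via (16.32,5.63): [(17.3136, 0) (31.0785, 0) (31.8612, 16) (24.1071, 16)]  |A|=172.1517
7. ⊥bis P5·P6 via (33.805,10.91): [(17.3136, 0) (31.0785, 0) (31.8373, 15.5117) (31.6285, 16) (24.1071, 16)]  |A|=172.0949
8. canonical 5-gon: [(17.3136, 0) (31.0785, 0) (31.8373, 15.5117) (31.6285, 16) (24.1071, 16)]
9. shoelace: 172.0949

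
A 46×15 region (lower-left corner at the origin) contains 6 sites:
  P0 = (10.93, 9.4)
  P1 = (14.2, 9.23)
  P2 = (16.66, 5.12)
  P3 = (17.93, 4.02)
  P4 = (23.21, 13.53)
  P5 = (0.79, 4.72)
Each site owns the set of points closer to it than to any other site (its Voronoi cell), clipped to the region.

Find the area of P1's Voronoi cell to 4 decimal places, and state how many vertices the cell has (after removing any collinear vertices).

Area of P1's cell: 44.6589 (4 vertices)

1. box [0,46]×[0,15]: [(0, 0) (46, 0) (46, 15) (0, 15)]
2. ⊥bis P1·P0 via (12.565,9.315): [(12.0807, 0) (46, 0) (46, 15) (12.8606, 15)]  |A|=502.9404
3. ⊥bis P1·P2 via (15.43,7.175): [(12.3582, 5.3364) (28.5035, 15) (12.8606, 15)]  |A|=75.5836
4. ⊥bis P1·P3 via (16.065,6.625): [(12.3582, 5.3364) (23.9879, 12.2972) (27.7631, 15) (12.8606, 15)]  |A|=74.583
5. ⊥bis P1·P4 via (18.705,11.38): [(12.3582, 5.3364) (19.5383, 9.634) (16.9774, 15) (12.8606, 15)]  |A|=44.6589
6. ⊥bis P1·P5 via (7.495,6.975): [(12.3582, 5.3364) (19.5383, 9.634) (16.9774, 15) (12.8606, 15)]  |A|=44.6589
7. canonical 4-gon: [(12.3582, 5.3364) (19.5383, 9.634) (16.9774, 15) (12.8606, 15)]
8. shoelace: 44.6589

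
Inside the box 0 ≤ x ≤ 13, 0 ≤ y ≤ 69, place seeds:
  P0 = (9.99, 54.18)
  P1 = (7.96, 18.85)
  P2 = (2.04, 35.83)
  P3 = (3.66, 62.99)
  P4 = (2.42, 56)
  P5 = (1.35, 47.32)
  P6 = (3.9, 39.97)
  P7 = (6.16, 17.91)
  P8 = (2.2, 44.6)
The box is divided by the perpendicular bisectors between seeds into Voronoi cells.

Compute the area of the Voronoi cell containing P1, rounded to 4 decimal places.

1. box [0,13]×[0,69]: [(0, 0) (13, 0) (13, 69) (0, 69)]
2. ⊥bis P1·P0 via (8.975,36.515): [(0, 37.0307) (0, 0) (13, 0) (13, 36.2837)]  |A|=476.5437
3. ⊥bis P1·P2 via (5,27.34): [(0, 25.5968) (0, 0) (13, 0) (13, 30.1292)]  |A|=362.2186
4. ⊥bis P1·P3 via (5.81,40.92): [(0, 25.5968) (0, 0) (13, 0) (13, 30.1292)]  |A|=362.2186
5. ⊥bis P1·P4 via (5.19,37.425): [(0, 25.5968) (0, 0) (13, 0) (13, 30.1292)]  |A|=362.2186
6. ⊥bis P1·P5 via (4.655,33.085): [(0, 25.5968) (0, 0) (13, 0) (13, 30.1292)]  |A|=362.2186
7. ⊥bis P1·P6 via (5.93,29.41): [(0, 25.5968) (0, 0) (13, 0) (13, 30.1292)]  |A|=362.2186
8. ⊥bis P1·P7 via (7.06,18.38): [(2.7843, 26.5675) (13, 7.0055) (13, 30.1292)]  |A|=118.112
9. ⊥bis P1·P8 via (5.08,31.725): [(2.7843, 26.5675) (13, 7.0055) (13, 30.1292)]  |A|=118.112
10. canonical 3-gon: [(2.7843, 26.5675) (13, 7.0055) (13, 30.1292)]
11. shoelace: 118.112

Area of P1's cell: 118.1120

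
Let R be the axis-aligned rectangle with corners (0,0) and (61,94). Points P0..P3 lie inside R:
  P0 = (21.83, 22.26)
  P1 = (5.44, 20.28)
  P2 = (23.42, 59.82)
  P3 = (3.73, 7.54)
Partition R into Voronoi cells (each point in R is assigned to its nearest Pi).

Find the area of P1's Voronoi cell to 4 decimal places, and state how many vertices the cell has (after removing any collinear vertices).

Area of P1's cell: 388.8005 (4 vertices)

1. box [0,61]×[0,94]: [(0, 0) (61, 0) (61, 94) (0, 94)]
2. ⊥bis P1·P0 via (13.635,21.27): [(0, 0) (16.2045, 0) (4.8488, 94) (0, 94)]  |A|=989.5077
3. ⊥bis P1·P2 via (14.43,40.05): [(0, 46.6117) (0, 0) (16.2045, 0) (11.1882, 41.5241)]  |A|=597.1902
4. ⊥bis P1·P3 via (4.585,13.91): [(0, 46.6117) (0, 14.5254) (14.6879, 12.554) (11.1882, 41.5241)]  |A|=388.8005
5. canonical 4-gon: [(0, 46.6117) (0, 14.5254) (14.6879, 12.554) (11.1882, 41.5241)]
6. shoelace: 388.8005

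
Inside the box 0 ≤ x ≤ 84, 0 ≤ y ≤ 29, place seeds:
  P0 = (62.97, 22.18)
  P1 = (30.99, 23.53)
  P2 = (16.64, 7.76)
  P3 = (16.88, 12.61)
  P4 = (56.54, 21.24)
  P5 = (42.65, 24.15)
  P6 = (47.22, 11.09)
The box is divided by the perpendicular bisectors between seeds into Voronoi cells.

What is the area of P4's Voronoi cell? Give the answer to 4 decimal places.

Area of P4's cell: 163.9364

1. box [0,84]×[0,29]: [(0, 0) (84, 0) (84, 29) (0, 29)]
2. ⊥bis P4·P0 via (59.755,21.71): [(0, 0) (62.9288, 0) (58.6893, 29) (0, 29)]  |A|=1763.4618
3. ⊥bis P4·P1 via (43.765,22.385): [(41.7587, 0) (62.9288, 0) (58.6893, 29) (44.3579, 29)]  |A|=514.7716
4. ⊥bis P4·P2 via (36.59,14.5): [(41.7587, 0) (62.9288, 0) (58.6893, 29) (44.3579, 29)]  |A|=514.7716
5. ⊥bis P4·P3 via (36.71,16.925): [(41.7587, 0) (62.9288, 0) (58.6893, 29) (44.3579, 29)]  |A|=514.7716
6. ⊥bis P4·P5 via (49.595,22.695): [(44.8403, 0) (62.9288, 0) (58.6893, 29) (50.9159, 29)]  |A|=374.9963
7. ⊥bis P4·P6 via (51.88,16.165): [(48.8163, 18.9782) (61.9123, 6.9531) (58.6893, 29) (50.9159, 29)]  |A|=163.9364
8. canonical 4-gon: [(48.8163, 18.9782) (61.9123, 6.9531) (58.6893, 29) (50.9159, 29)]
9. shoelace: 163.9364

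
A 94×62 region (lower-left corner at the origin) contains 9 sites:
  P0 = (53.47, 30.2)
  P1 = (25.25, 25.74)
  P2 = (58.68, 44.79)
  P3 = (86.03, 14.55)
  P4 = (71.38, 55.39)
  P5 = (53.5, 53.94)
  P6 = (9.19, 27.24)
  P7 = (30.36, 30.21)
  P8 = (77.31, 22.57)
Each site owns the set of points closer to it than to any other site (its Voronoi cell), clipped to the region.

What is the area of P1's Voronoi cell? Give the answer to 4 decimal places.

Area of P1's cell: 677.0780

1. box [0,94]×[0,62]: [(0, 0) (94, 0) (94, 62) (0, 62)]
2. ⊥bis P1·P0 via (39.36,27.97): [(0, 0) (43.7805, 0) (33.9818, 62) (0, 62)]  |A|=2410.6299
3. ⊥bis P1·P2 via (41.965,35.265): [(0, 0) (43.7805, 0) (36.7648, 44.3905) (26.7301, 62) (0, 62)]  |A|=2346.7812
4. ⊥bis P1·P3 via (55.64,20.145): [(0, 0) (43.7805, 0) (36.7648, 44.3905) (26.7301, 62) (0, 62)]  |A|=2346.7812
5. ⊥bis P1·P4 via (48.315,40.565): [(0, 0) (43.7805, 0) (36.7648, 44.3905) (26.7301, 62) (0, 62)]  |A|=2346.7812
6. ⊥bis P1·P5 via (39.375,39.84): [(0, 0) (43.7805, 0) (37.1283, 42.0907) (17.2542, 62) (0, 62)]  |A|=2244.1128
7. ⊥bis P1·P6 via (17.22,26.49): [(14.7458, 0) (43.7805, 0) (37.1283, 42.0907) (20.2558, 58.9931)]  |A|=1155.2912
8. ⊥bis P1·P7 via (27.805,27.975): [(18.3665, 38.7649) (14.7458, 0) (43.7805, 0) (41.9071, 11.8539)]  |A|=677.078
9. ⊥bis P1·P8 via (51.28,24.155): [(18.3665, 38.7649) (14.7458, 0) (43.7805, 0) (41.9071, 11.8539)]  |A|=677.078
10. canonical 4-gon: [(18.3665, 38.7649) (14.7458, 0) (43.7805, 0) (41.9071, 11.8539)]
11. shoelace: 677.078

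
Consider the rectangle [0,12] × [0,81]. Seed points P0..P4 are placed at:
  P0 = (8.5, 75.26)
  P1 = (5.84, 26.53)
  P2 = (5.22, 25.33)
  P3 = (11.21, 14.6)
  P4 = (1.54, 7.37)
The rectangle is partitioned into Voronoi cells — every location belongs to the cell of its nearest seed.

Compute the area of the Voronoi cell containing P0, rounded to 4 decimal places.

Area of P0's cell: 360.4936

1. box [0,12]×[0,81]: [(0, 0) (12, 0) (12, 81) (0, 81)]
2. ⊥bis P0·P1 via (7.17,50.895): [(0, 51.2864) (12, 50.6313) (12, 81) (0, 81)]  |A|=360.4936
3. ⊥bis P0·P2 via (6.86,50.295): [(0, 51.2864) (12, 50.6313) (12, 81) (0, 81)]  |A|=360.4936
4. ⊥bis P0·P3 via (9.855,44.93): [(0, 51.2864) (12, 50.6313) (12, 81) (0, 81)]  |A|=360.4936
5. ⊥bis P0·P4 via (5.02,41.315): [(0, 51.2864) (12, 50.6313) (12, 81) (0, 81)]  |A|=360.4936
6. canonical 4-gon: [(0, 51.2864) (12, 50.6313) (12, 81) (0, 81)]
7. shoelace: 360.4936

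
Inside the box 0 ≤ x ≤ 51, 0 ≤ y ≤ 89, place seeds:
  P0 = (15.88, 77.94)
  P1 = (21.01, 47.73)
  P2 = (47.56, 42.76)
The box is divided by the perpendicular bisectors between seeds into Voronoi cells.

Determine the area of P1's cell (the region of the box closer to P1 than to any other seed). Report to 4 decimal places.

Area of P1's cell: 1994.8690

1. box [0,51]×[0,89]: [(0, 0) (51, 0) (51, 89) (0, 89)]
2. ⊥bis P1·P0 via (18.445,62.835): [(0, 59.7028) (0, 0) (51, 0) (51, 68.3632)]  |A|=3265.684
3. ⊥bis P1·P2 via (34.285,45.245): [(38.2059, 66.1906) (0, 59.7028) (0, 0) (25.8154, 0)]  |A|=1994.869
4. canonical 4-gon: [(38.2059, 66.1906) (0, 59.7028) (0, 0) (25.8154, 0)]
5. shoelace: 1994.869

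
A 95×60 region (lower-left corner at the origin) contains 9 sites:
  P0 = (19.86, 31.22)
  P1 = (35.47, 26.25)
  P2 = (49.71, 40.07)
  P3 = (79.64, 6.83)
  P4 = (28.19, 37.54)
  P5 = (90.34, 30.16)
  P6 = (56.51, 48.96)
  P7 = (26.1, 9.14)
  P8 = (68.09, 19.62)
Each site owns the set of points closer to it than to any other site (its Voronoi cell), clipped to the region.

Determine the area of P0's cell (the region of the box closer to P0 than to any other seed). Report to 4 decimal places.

1. box [0,95]×[0,60]: [(0, 0) (95, 0) (95, 60) (0, 60)]
2. ⊥bis P0·P1 via (27.665,28.735): [(0, 0) (18.5162, 0) (37.6193, 60) (0, 60)]  |A|=1684.0655
3. ⊥bis P0·P2 via (34.785,35.645): [(0, 0) (18.5162, 0) (32.4127, 43.6466) (27.5642, 60) (0, 60)]  |A|=1601.8477
4. ⊥bis P0·P3 via (49.75,19.025): [(0, 0) (18.5162, 0) (32.4127, 43.6466) (27.5642, 60) (0, 60)]  |A|=1601.8477
5. ⊥bis P0·P4 via (24.025,34.38): [(0, 0) (18.5162, 0) (27.855, 29.3319) (4.587, 60) (0, 60)]  |A|=1177.5459
6. ⊥bis P0·P5 via (55.1,30.69): [(0, 0) (18.5162, 0) (27.855, 29.3319) (4.587, 60) (0, 60)]  |A|=1177.5459
7. ⊥bis P0·P6 via (38.185,40.09): [(0, 0) (18.5162, 0) (27.855, 29.3319) (4.587, 60) (0, 60)]  |A|=1177.5459
8. ⊥bis P0·P7 via (22.98,20.18): [(0, 13.6857) (25.1351, 20.7891) (27.855, 29.3319) (4.587, 60) (0, 60)]  |A|=813.0835
9. ⊥bis P0·P8 via (43.975,25.42): [(0, 13.6857) (25.1351, 20.7891) (27.855, 29.3319) (4.587, 60) (0, 60)]  |A|=813.0835
10. canonical 5-gon: [(0, 13.6857) (25.1351, 20.7891) (27.855, 29.3319) (4.587, 60) (0, 60)]
11. shoelace: 813.0835

Area of P0's cell: 813.0835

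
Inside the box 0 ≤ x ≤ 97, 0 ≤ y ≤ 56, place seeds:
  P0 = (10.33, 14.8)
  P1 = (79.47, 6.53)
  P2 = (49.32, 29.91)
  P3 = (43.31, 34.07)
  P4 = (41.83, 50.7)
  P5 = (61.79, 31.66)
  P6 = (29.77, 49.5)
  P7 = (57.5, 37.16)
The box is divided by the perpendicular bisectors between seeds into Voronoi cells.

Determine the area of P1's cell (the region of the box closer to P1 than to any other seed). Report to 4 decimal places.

1. box [0,97]×[0,56]: [(0, 0) (97, 0) (97, 56) (0, 56)]
2. ⊥bis P1·P0 via (44.9,10.665): [(43.6243, 0) (97, 0) (97, 56) (50.3226, 56)]  |A|=2801.4851
3. ⊥bis P1·P2 via (64.395,18.22): [(50.2662, 0) (97, 0) (97, 56) (93.6917, 56)]  |A|=1401.1782
4. ⊥bis P1·P3 via (61.39,20.3): [(50.2662, 0) (97, 0) (97, 56) (93.6917, 56)]  |A|=1401.1782
5. ⊥bis P1·P4 via (60.65,28.615): [(50.2662, 0) (97, 0) (97, 56) (93.6917, 56)]  |A|=1401.1782
6. ⊥bis P1·P5 via (70.63,19.095): [(58.4028, 10.4926) (50.2662, 0) (97, 0) (97, 37.6474)]  |A|=971.7229
7. ⊥bis P1·P6 via (54.62,28.015): [(58.4028, 10.4926) (50.2662, 0) (97, 0) (97, 37.6474)]  |A|=971.7229
8. ⊥bis P1·P7 via (68.485,21.845): [(58.4028, 10.4926) (50.2662, 0) (97, 0) (97, 37.6474)]  |A|=971.7229
9. canonical 4-gon: [(58.4028, 10.4926) (50.2662, 0) (97, 0) (97, 37.6474)]
10. shoelace: 971.7229

Area of P1's cell: 971.7229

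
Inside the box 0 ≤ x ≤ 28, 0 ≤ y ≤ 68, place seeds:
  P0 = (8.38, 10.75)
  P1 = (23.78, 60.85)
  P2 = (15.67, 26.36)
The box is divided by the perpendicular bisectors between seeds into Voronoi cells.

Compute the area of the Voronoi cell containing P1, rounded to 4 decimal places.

Area of P1's cell: 645.3670

1. box [0,28]×[0,68]: [(0, 0) (28, 0) (28, 68) (0, 68)]
2. ⊥bis P1·P0 via (16.08,35.8): [(0, 40.7428) (28, 32.136) (28, 68) (0, 68)]  |A|=883.6979
3. ⊥bis P1·P2 via (19.725,43.605): [(0, 48.2431) (28, 41.6592) (28, 68) (0, 68)]  |A|=645.367
4. canonical 4-gon: [(0, 48.2431) (28, 41.6592) (28, 68) (0, 68)]
5. shoelace: 645.367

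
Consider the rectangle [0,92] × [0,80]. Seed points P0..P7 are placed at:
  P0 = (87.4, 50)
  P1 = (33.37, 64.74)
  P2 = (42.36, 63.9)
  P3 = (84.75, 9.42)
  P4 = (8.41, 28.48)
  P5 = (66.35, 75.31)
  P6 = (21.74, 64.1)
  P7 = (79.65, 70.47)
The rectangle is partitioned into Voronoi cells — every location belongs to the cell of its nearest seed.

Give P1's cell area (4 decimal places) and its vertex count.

Area of P1's cell: 394.0277 (4 vertices)

1. box [0,92]×[0,80]: [(0, 0) (92, 0) (92, 80) (0, 80)]
2. ⊥bis P1·P0 via (60.385,57.37): [(0, 0) (44.7338, 0) (66.5587, 80) (0, 80)]  |A|=4451.7013
3. ⊥bis P1·P2 via (37.865,64.32): [(0, 0) (31.8551, 0) (39.3301, 80) (0, 80)]  |A|=2847.4087
4. ⊥bis P1·P3 via (59.06,37.08): [(0, 0) (19.1366, 0) (33.0638, 12.9353) (39.3301, 80) (0, 80)]  |A|=2765.1498
5. ⊥bis P1·P4 via (20.89,46.61): [(0, 60.9899) (35.2844, 36.7014) (39.3301, 80) (0, 80)]  |A|=1186.8485
6. ⊥bis P1·P5 via (49.86,70.025): [(0, 60.9899) (35.2844, 36.7014) (39.3301, 80) (0, 80)]  |A|=1186.8485
7. ⊥bis P1·P6 via (27.555,64.42): [(28.8361, 41.1402) (35.2844, 36.7014) (39.3301, 80) (26.6976, 80)]  |A|=394.0277
8. ⊥bis P1·P7 via (56.51,67.605): [(28.8361, 41.1402) (35.2844, 36.7014) (39.3301, 80) (26.6976, 80)]  |A|=394.0277
9. canonical 4-gon: [(28.8361, 41.1402) (35.2844, 36.7014) (39.3301, 80) (26.6976, 80)]
10. shoelace: 394.0277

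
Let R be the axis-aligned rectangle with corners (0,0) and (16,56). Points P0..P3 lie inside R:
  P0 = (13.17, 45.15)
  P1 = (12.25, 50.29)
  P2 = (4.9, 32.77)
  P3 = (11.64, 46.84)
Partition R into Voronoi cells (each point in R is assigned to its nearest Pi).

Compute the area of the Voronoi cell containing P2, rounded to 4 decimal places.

1. box [0,16]×[0,56]: [(0, 0) (16, 0) (16, 56) (0, 56)]
2. ⊥bis P2·P0 via (9.035,38.96): [(0, 44.9955) (0, 0) (16, 0) (16, 34.3073)]  |A|=634.4223
3. ⊥bis P2·P1 via (8.575,41.53): [(0, 44.9955) (0, 0) (16, 0) (16, 34.3073)]  |A|=634.4223
4. ⊥bis P2·P3 via (8.27,39.805): [(6.5028, 40.6516) (0, 43.7666) (0, 0) (16, 0) (16, 34.3073)]  |A|=630.4267
5. canonical 5-gon: [(6.5028, 40.6516) (0, 43.7666) (0, 0) (16, 0) (16, 34.3073)]
6. shoelace: 630.4267

Area of P2's cell: 630.4267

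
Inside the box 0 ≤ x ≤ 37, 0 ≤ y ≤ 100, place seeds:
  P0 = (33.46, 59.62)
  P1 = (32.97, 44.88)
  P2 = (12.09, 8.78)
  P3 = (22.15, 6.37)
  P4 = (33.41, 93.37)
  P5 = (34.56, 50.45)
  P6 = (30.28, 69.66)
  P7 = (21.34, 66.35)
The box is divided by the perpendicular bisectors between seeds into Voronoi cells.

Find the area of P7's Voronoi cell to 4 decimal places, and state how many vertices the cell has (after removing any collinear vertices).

1. box [0,37]×[0,100]: [(0, 0) (37, 0) (37, 100) (0, 100)]
2. ⊥bis P7·P0 via (27.4,62.985): [(0, 13.6406) (37, 80.2736) (37, 100) (0, 100)]  |A|=1962.5886
3. ⊥bis P7·P1 via (27.155,55.615): [(0, 40.9055) (21.6525, 52.6344) (37, 80.2736) (37, 100) (0, 100)]  |A|=1667.4115
4. ⊥bis P7·P2 via (16.715,37.565): [(0, 40.9055) (21.6525, 52.6344) (37, 80.2736) (37, 100) (0, 100)]  |A|=1667.4115
5. ⊥bis P7·P3 via (21.745,36.36): [(0, 40.9055) (21.6525, 52.6344) (37, 80.2736) (37, 100) (0, 100)]  |A|=1667.4115
6. ⊥bis P7·P4 via (27.375,79.86): [(0, 92.0886) (0, 40.9055) (21.6525, 52.6344) (34.903, 76.4972)]  |A|=1073.8602
7. ⊥bis P7·P5 via (27.95,58.4): [(0, 92.0886) (0, 40.9055) (19.8248, 51.6443) (22.1988, 53.6182) (34.903, 76.4972)]  |A|=1073.2316
8. ⊥bis P7·P6 via (25.81,68.005): [(20.2408, 83.0469) (0, 92.0886) (0, 40.9055) (19.8248, 51.6443) (22.1988, 53.6182) (27.5612, 63.2753)]  |A|=952.2564
9. canonical 6-gon: [(20.2408, 83.0469) (0, 92.0886) (0, 40.9055) (19.8248, 51.6443) (22.1988, 53.6182) (27.5612, 63.2753)]
10. shoelace: 952.2564

Area of P7's cell: 952.2564 (6 vertices)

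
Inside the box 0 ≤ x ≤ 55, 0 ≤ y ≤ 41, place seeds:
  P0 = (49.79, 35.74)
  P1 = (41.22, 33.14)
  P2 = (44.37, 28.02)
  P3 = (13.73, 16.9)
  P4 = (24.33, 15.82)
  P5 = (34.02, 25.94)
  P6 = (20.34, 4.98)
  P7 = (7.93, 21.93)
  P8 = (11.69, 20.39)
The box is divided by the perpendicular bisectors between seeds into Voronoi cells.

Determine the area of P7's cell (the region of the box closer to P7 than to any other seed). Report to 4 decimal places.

1. box [0,55]×[0,41]: [(0, 0) (55, 0) (55, 41) (0, 41)]
2. ⊥bis P7·P0 via (28.86,28.835): [(0, 0) (38.3729, 0) (24.8467, 41) (0, 41)]  |A|=1296.0015
3. ⊥bis P7·P1 via (24.575,27.535): [(0, 0) (33.8471, 0) (20.0408, 41) (0, 41)]  |A|=1104.702
4. ⊥bis P7·P2 via (26.15,24.975): [(0, 0) (30.3239, 0) (26.8525, 20.7716) (20.0408, 41) (0, 41)]  |A|=1068.1112
5. ⊥bis P7·P3 via (10.83,19.415): [(0, 6.9271) (22.7003, 33.1024) (20.0408, 41) (0, 41)]  |A|=465.869
6. ⊥bis P7·P4 via (16.13,18.875): [(0, 6.9271) (20.4743, 30.5357) (22.0975, 34.8924) (20.0408, 41) (0, 41)]  |A|=463.1031
7. ⊥bis P7·P5 via (20.975,23.935): [(0, 6.9271) (20.0378, 30.0324) (18.3521, 41) (0, 41)]  |A|=442.0129
8. ⊥bis P7·P6 via (14.135,13.455): [(0, 6.9271) (20.0378, 30.0324) (18.3521, 41) (0, 41)]  |A|=442.0129
9. ⊥bis P7·P8 via (9.81,21.16): [(0, 6.9271) (7.5429, 15.6247) (17.936, 41) (0, 41)]  |A|=356.069
10. canonical 4-gon: [(0, 6.9271) (7.5429, 15.6247) (17.936, 41) (0, 41)]
11. shoelace: 356.069

Area of P7's cell: 356.0690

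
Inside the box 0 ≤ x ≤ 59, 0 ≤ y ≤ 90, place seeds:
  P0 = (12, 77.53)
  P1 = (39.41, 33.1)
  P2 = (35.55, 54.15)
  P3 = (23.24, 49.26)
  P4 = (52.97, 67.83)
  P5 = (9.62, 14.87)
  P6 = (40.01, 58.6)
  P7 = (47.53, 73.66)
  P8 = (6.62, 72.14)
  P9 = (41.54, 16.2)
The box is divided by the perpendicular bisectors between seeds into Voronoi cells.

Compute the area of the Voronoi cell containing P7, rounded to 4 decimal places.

1. box [0,59]×[0,90]: [(0, 0) (59, 0) (59, 90) (0, 90)]
2. ⊥bis P7·P0 via (29.765,75.595): [(21.531, 0) (59, 0) (59, 90) (31.334, 90)]  |A|=2931.0723
3. ⊥bis P7·P1 via (43.47,53.38): [(27.6894, 56.5392) (59, 50.2709) (59, 90) (31.334, 90)]  |A|=1084.8327
4. ⊥bis P7·P2 via (41.54,63.905): [(29.3097, 71.4149) (59, 53.1838) (59, 90) (31.334, 90)]  |A|=803.629
5. ⊥bis P7·P3 via (35.385,61.46): [(29.3097, 71.4149) (59, 53.1838) (59, 90) (31.334, 90)]  |A|=803.629
6. ⊥bis P7·P4 via (50.25,70.745): [(29.3097, 71.4149) (42.3721, 63.3941) (59, 78.9097) (59, 90) (31.334, 90)]  |A|=589.7451
7. ⊥bis P7·P5 via (28.575,44.265): [(29.3097, 71.4149) (42.3721, 63.3941) (59, 78.9097) (59, 90) (31.334, 90)]  |A|=589.7451
8. ⊥bis P7·P6 via (43.77,66.13): [(29.5097, 73.2507) (44.7694, 65.631) (59, 78.9097) (59, 90) (31.334, 90)]  |A|=550.7528
9. ⊥bis P7·P8 via (27.075,72.9): [(29.5097, 73.2507) (44.7694, 65.631) (59, 78.9097) (59, 90) (31.334, 90)]  |A|=550.7528
10. ⊥bis P7·P9 via (44.535,44.93): [(29.5097, 73.2507) (44.7694, 65.631) (59, 78.9097) (59, 90) (31.334, 90)]  |A|=550.7528
11. canonical 5-gon: [(29.5097, 73.2507) (44.7694, 65.631) (59, 78.9097) (59, 90) (31.334, 90)]
12. shoelace: 550.7528

Area of P7's cell: 550.7528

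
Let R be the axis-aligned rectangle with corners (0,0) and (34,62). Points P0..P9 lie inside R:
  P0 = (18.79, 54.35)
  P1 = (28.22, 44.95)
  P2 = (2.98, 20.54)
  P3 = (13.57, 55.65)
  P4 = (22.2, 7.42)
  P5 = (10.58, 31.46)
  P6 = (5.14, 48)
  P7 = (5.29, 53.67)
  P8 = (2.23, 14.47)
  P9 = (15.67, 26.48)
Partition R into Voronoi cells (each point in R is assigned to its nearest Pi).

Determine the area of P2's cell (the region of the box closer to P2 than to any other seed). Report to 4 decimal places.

Area of P2's cell: 106.7556

1. box [0,34]×[0,62]: [(0, 0) (34, 0) (34, 62) (0, 62)]
2. ⊥bis P2·P0 via (10.885,37.445): [(0, 42.535) (0, 0) (34, 0) (34, 26.6361)]  |A|=1175.9086
3. ⊥bis P2·P1 via (15.6,32.745): [(11.1945, 37.3003) (0, 42.535) (0, 0) (34, 0) (34, 13.7194)]  |A|=1028.6222
4. ⊥bis P2·P3 via (8.275,38.095): [(11.3118, 37.179) (0, 40.5909) (0, 0) (34, 0) (34, 13.7194)]  |A|=1017.2553
5. ⊥bis P2·P4 via (12.59,13.98): [(21.3446, 26.805) (11.3118, 37.179) (0, 40.5909) (0, 0) (3.0469, 0)]  |A|=515.5949
6. ⊥bis P2·P5 via (6.78,26): [(16.2812, 19.3874) (0, 30.7187) (0, 0) (3.0469, 0)]  |A|=279.6051
7. ⊥bis P2·P6 via (4.06,34.27): [(16.2812, 19.3874) (0, 30.7187) (0, 0) (3.0469, 0)]  |A|=279.6051
8. ⊥bis P2·P7 via (4.135,37.105): [(16.2812, 19.3874) (0, 30.7187) (0, 0) (3.0469, 0)]  |A|=279.6051
9. ⊥bis P2·P8 via (2.605,17.505): [(14.0324, 16.093) (16.2812, 19.3874) (0, 30.7187) (0, 17.8269)]  |A|=130.0108
10. ⊥bis P2·P9 via (9.325,23.51): [(12.7209, 16.2551) (8.826, 24.576) (0, 30.7187) (0, 17.8269)]  |A|=106.7556
11. canonical 4-gon: [(12.7209, 16.2551) (8.826, 24.576) (0, 30.7187) (0, 17.8269)]
12. shoelace: 106.7556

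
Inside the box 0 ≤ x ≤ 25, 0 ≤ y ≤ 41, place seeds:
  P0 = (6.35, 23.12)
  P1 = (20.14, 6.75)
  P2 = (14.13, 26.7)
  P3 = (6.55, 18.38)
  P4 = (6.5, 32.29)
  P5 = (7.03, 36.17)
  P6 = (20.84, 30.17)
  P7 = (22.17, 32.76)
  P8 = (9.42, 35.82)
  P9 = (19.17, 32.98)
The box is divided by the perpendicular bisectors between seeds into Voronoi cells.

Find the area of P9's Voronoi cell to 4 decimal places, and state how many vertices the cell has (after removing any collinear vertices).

1. box [0,25]×[0,41]: [(0, 0) (25, 0) (25, 41) (0, 41)]
2. ⊥bis P9·P0 via (12.76,28.05): [(25, 12.1355) (25, 41) (2.8, 41)]  |A|=320.3955
3. ⊥bis P9·P1 via (19.655,19.865): [(19.0718, 19.8434) (25, 20.0627) (25, 41) (2.8, 41)]  |A|=296.8985
4. ⊥bis P9·P2 via (16.65,29.84): [(2.8899, 40.8831) (25, 23.1387) (25, 41) (2.8, 41)]  |A|=198.7544
5. ⊥bis P9·P3 via (12.86,25.68): [(2.8899, 40.8831) (25, 23.1387) (25, 41) (2.8, 41)]  |A|=198.7544
6. ⊥bis P9·P4 via (12.835,32.635): [(12.8198, 32.9139) (25, 23.1387) (25, 41) (12.3794, 41)]  |A|=159.8023
7. ⊥bis P9·P5 via (13.1,34.575): [(12.793, 33.4066) (12.8198, 32.9139) (25, 23.1387) (25, 41) (14.7883, 41)]  |A|=150.6567
8. ⊥bis P9·P6 via (20.005,31.575): [(12.793, 33.4066) (12.8198, 32.9139) (16.8353, 29.6913) (25, 34.5436) (25, 41) (14.7883, 41)]  |A|=104.0984
9. ⊥bis P9·P7 via (20.67,32.87): [(12.793, 33.4066) (12.8198, 32.9139) (16.8353, 29.6913) (20.601, 31.9292) (21.2662, 41) (14.7883, 41)]  |A|=72.9632
10. ⊥bis P9·P8 via (14.295,34.4): [(13.6646, 32.2359) (16.8353, 29.6913) (20.601, 31.9292) (21.2662, 41) (16.2175, 41)]  |A|=62.0241
11. canonical 5-gon: [(13.6646, 32.2359) (16.8353, 29.6913) (20.601, 31.9292) (21.2662, 41) (16.2175, 41)]
12. shoelace: 62.0241

Area of P9's cell: 62.0241 (5 vertices)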